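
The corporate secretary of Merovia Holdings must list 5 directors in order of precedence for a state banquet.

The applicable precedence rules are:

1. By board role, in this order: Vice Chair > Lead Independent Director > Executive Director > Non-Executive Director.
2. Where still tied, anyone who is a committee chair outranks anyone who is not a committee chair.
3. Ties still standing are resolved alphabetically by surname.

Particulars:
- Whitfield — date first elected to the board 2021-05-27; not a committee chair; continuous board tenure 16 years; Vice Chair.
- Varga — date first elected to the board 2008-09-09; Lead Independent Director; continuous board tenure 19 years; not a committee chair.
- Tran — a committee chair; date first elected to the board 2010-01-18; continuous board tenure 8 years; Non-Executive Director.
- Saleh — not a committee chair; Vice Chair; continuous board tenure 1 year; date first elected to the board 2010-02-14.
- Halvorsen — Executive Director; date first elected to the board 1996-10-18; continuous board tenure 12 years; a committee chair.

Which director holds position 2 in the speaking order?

Whitfield

By board role: Saleh and Whitfield (Vice Chair); then Varga (Lead Independent Director); then Halvorsen (Executive Director); then Tran (Non-Executive Director).
Saleh and Whitfield are each not a committee chair, so the next rule applies.
Among Saleh and Whitfield, alphabetically by surname: Saleh before Whitfield.
Order: Saleh, Whitfield, Varga, Halvorsen, Tran.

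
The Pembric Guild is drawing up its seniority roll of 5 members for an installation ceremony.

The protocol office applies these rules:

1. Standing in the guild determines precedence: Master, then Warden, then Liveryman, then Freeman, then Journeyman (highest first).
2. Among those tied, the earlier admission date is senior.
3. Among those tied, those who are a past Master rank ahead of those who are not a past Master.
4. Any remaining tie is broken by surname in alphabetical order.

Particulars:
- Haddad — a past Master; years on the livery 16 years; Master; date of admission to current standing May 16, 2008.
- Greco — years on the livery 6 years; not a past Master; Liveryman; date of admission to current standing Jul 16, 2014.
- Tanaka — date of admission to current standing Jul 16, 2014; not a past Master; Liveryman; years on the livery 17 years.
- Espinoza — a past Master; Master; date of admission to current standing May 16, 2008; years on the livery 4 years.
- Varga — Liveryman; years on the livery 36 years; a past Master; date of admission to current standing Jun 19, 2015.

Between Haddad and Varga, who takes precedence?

Haddad

By standing in the guild: Espinoza and Haddad (Master); then Greco, Tanaka and Varga (Liveryman).
Espinoza and Haddad both have date of admission to current standing May 16, 2008, so the next rule applies.
Espinoza and Haddad are each a past Master, so the next rule applies.
Among Espinoza and Haddad, alphabetically by surname: Espinoza before Haddad.
Among Greco, Tanaka and Varga, by date of admission to current standing (earlier first): Greco and Tanaka (Jul 16, 2014) before Varga (Jun 19, 2015).
Greco and Tanaka are each not a past Master, so the next rule applies.
Among Greco and Tanaka, alphabetically by surname: Greco before Tanaka.
So Haddad takes precedence.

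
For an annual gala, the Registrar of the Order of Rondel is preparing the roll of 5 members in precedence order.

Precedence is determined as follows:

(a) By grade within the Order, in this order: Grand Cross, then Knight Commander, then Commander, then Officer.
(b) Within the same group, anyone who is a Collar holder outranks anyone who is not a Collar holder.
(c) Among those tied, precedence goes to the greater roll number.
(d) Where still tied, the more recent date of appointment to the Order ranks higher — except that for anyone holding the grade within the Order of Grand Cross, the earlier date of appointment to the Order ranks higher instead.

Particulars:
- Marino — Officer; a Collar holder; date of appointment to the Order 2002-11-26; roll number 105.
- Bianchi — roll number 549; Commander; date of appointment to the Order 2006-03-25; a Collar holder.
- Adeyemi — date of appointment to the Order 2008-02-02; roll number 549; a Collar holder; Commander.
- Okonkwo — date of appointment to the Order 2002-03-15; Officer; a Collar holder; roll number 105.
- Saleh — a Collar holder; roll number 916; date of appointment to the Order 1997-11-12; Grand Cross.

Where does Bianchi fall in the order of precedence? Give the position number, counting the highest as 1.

3

By grade within the Order: Saleh (Grand Cross); then Adeyemi and Bianchi (Commander); then Marino and Okonkwo (Officer).
Adeyemi and Bianchi are each a Collar holder, so the next rule applies.
Adeyemi and Bianchi both have roll number 549, so the next rule applies.
Among Adeyemi and Bianchi, by date of appointment to the Order (later first): Adeyemi (2008-02-02) before Bianchi (2006-03-25).
Marino and Okonkwo are each a Collar holder, so the next rule applies.
Marino and Okonkwo both have roll number 105, so the next rule applies.
Among Marino and Okonkwo, by date of appointment to the Order (later first): Marino (2002-11-26) before Okonkwo (2002-03-15).
Order: Saleh, Adeyemi, Bianchi, Marino, Okonkwo. So position 3.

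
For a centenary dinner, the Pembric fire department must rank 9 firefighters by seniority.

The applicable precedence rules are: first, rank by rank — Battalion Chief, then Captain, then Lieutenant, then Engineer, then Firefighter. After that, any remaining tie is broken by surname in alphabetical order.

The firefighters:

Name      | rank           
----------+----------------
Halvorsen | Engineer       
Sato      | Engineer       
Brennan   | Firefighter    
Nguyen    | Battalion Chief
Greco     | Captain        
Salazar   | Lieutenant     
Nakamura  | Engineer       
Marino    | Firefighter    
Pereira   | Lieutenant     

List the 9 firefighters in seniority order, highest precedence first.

Nguyen, Greco, Pereira, Salazar, Halvorsen, Nakamura, Sato, Brennan, Marino

By rank: Nguyen (Battalion Chief); then Greco (Captain); then Pereira and Salazar (Lieutenant); then Halvorsen, Nakamura and Sato (Engineer); then Brennan and Marino (Firefighter).
Among Pereira and Salazar, alphabetically by surname: Pereira before Salazar.
Among Halvorsen, Nakamura and Sato, alphabetically by surname: Halvorsen before Nakamura before Sato.
Among Brennan and Marino, alphabetically by surname: Brennan before Marino.
Full order: Nguyen, Greco, Pereira, Salazar, Halvorsen, Nakamura, Sato, Brennan, Marino.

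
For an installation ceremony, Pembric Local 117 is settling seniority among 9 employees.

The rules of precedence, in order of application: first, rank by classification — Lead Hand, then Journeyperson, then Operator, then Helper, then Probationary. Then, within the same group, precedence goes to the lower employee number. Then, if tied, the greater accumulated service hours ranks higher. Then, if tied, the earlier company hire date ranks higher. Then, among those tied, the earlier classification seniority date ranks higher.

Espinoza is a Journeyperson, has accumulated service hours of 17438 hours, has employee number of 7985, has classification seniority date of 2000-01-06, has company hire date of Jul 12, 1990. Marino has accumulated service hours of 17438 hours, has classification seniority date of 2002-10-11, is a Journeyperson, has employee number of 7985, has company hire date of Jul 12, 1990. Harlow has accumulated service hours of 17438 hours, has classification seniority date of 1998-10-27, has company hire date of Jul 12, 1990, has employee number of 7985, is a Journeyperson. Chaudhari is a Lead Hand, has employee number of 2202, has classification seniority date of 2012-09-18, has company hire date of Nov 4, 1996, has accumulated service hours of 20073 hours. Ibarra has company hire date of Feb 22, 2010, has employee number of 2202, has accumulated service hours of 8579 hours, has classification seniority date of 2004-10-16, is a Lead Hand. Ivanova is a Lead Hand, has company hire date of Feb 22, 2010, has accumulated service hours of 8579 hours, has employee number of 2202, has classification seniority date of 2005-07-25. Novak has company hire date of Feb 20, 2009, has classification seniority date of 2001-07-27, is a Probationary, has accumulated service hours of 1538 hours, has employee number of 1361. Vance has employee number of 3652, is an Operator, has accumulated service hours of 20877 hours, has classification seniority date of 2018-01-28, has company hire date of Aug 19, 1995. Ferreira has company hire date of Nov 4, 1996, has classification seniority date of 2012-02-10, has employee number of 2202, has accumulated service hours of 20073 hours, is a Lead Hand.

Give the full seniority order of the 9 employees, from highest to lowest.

Ferreira, Chaudhari, Ibarra, Ivanova, Harlow, Espinoza, Marino, Vance, Novak

By classification: Ferreira, Chaudhari, Ibarra and Ivanova (Lead Hand); then Harlow, Espinoza and Marino (Journeyperson); then Vance (Operator); then Novak (Probationary).
Ferreira, Chaudhari, Ibarra and Ivanova all have employee number 2202, so the next rule applies.
Among Ferreira, Chaudhari, Ibarra and Ivanova, by accumulated service hours (higher first): Ferreira and Chaudhari (20073 hours) before Ibarra and Ivanova (8579 hours).
Ferreira and Chaudhari both have company hire date Nov 4, 1996, so the next rule applies.
Among Ferreira and Chaudhari, by classification seniority date (earlier first): Ferreira (2012-02-10) before Chaudhari (2012-09-18).
Ibarra and Ivanova both have company hire date Feb 22, 2010, so the next rule applies.
Among Ibarra and Ivanova, by classification seniority date (earlier first): Ibarra (2004-10-16) before Ivanova (2005-07-25).
Harlow, Espinoza and Marino all have employee number 7985, so the next rule applies.
Harlow, Espinoza and Marino all have accumulated service hours 17438 hours, so the next rule applies.
Harlow, Espinoza and Marino all have company hire date Jul 12, 1990, so the next rule applies.
Among Harlow, Espinoza and Marino, by classification seniority date (earlier first): Harlow (1998-10-27) before Espinoza (2000-01-06) before Marino (2002-10-11).
Full order: Ferreira, Chaudhari, Ibarra, Ivanova, Harlow, Espinoza, Marino, Vance, Novak.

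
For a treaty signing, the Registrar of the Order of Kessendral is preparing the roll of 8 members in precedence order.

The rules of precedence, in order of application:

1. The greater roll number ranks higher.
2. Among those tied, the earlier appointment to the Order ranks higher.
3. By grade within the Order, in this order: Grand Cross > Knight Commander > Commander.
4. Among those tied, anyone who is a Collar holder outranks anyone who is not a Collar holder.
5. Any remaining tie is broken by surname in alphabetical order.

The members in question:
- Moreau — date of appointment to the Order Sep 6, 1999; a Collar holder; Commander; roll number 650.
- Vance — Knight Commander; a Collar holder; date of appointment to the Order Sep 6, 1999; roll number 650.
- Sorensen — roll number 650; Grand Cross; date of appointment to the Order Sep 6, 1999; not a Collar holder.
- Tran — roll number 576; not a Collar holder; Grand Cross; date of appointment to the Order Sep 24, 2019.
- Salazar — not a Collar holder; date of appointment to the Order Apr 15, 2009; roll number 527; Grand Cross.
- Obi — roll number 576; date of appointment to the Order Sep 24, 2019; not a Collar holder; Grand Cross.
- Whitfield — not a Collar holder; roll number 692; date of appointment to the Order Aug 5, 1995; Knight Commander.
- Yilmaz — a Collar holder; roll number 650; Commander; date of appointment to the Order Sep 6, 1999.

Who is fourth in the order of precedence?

By roll number (higher first): Whitfield (692); then Sorensen, Vance, Moreau and Yilmaz (each 650); then Obi and Tran (both 576); then Salazar (527).
Sorensen, Vance, Moreau and Yilmaz all have date of appointment to the Order Sep 6, 1999, so the next rule applies.
Among Sorensen, Vance, Moreau and Yilmaz, by grade within the Order: Sorensen (Grand Cross) before Vance (Knight Commander) before Moreau and Yilmaz (Commander).
Moreau and Yilmaz are each a Collar holder, so the next rule applies.
Among Moreau and Yilmaz, alphabetically by surname: Moreau before Yilmaz.
Obi and Tran both have date of appointment to the Order Sep 24, 2019, so the next rule applies.
Obi and Tran are each Grand Cross, so the next rule applies.
Obi and Tran are each not a Collar holder, so the next rule applies.
Among Obi and Tran, alphabetically by surname: Obi before Tran.
Order: Whitfield, Sorensen, Vance, Moreau, Yilmaz, Obi, Tran, Salazar.

Moreau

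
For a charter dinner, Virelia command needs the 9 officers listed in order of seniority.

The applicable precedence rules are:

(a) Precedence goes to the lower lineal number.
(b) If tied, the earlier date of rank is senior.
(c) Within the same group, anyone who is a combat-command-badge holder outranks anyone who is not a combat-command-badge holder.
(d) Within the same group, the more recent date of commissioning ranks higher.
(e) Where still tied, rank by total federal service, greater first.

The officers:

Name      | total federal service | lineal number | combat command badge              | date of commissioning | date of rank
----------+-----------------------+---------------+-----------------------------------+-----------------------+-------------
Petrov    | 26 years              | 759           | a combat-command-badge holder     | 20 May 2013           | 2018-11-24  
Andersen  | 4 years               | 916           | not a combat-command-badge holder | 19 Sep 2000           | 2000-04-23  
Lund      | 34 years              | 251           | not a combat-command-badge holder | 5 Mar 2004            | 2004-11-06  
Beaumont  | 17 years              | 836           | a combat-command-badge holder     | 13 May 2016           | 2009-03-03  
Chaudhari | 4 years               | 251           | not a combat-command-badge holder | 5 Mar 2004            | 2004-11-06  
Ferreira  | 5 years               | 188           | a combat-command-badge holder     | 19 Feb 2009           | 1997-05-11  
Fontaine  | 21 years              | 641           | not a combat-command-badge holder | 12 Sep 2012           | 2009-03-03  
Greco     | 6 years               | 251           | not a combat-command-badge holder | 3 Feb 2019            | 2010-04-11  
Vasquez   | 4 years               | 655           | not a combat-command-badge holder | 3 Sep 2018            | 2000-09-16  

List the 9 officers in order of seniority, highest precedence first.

By lineal number (lower first): Ferreira (188); then Lund, Chaudhari and Greco (each 251); then Fontaine (641); then Vasquez (655); then Petrov (759); then Beaumont (836); then Andersen (916).
Among Lund, Chaudhari and Greco, by date of rank (earlier first): Lund and Chaudhari (2004-11-06) before Greco (2010-04-11).
Lund and Chaudhari are each not a combat-command-badge holder, so the next rule applies.
Lund and Chaudhari both have date of commissioning 5 Mar 2004, so the next rule applies.
Among Lund and Chaudhari, by total federal service (higher first): Lund (34 years) before Chaudhari (4 years).
Full order: Ferreira, Lund, Chaudhari, Greco, Fontaine, Vasquez, Petrov, Beaumont, Andersen.

Ferreira, Lund, Chaudhari, Greco, Fontaine, Vasquez, Petrov, Beaumont, Andersen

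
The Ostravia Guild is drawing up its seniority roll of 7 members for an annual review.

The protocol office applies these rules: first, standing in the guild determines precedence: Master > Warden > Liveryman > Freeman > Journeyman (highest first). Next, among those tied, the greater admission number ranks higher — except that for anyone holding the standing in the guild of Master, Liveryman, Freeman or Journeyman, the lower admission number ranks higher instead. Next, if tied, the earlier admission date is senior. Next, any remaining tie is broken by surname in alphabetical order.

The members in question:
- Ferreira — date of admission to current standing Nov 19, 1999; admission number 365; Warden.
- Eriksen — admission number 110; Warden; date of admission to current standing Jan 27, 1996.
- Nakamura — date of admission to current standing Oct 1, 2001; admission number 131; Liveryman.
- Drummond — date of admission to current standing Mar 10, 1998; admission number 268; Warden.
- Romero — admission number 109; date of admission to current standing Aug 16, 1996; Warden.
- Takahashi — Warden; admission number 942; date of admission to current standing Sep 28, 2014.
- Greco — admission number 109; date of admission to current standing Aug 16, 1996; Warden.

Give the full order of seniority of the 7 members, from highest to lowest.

By standing in the guild: Takahashi, Ferreira, Drummond, Eriksen, Greco and Romero (Warden); then Nakamura (Liveryman).
Among Takahashi, Ferreira, Drummond, Eriksen, Greco and Romero, by admission number (higher first): Takahashi (942) before Ferreira (365) before Drummond (268) before Eriksen (110) before Greco and Romero (109).
Greco and Romero both have date of admission to current standing Aug 16, 1996, so the next rule applies.
Among Greco and Romero, alphabetically by surname: Greco before Romero.
Full order: Takahashi, Ferreira, Drummond, Eriksen, Greco, Romero, Nakamura.

Takahashi, Ferreira, Drummond, Eriksen, Greco, Romero, Nakamura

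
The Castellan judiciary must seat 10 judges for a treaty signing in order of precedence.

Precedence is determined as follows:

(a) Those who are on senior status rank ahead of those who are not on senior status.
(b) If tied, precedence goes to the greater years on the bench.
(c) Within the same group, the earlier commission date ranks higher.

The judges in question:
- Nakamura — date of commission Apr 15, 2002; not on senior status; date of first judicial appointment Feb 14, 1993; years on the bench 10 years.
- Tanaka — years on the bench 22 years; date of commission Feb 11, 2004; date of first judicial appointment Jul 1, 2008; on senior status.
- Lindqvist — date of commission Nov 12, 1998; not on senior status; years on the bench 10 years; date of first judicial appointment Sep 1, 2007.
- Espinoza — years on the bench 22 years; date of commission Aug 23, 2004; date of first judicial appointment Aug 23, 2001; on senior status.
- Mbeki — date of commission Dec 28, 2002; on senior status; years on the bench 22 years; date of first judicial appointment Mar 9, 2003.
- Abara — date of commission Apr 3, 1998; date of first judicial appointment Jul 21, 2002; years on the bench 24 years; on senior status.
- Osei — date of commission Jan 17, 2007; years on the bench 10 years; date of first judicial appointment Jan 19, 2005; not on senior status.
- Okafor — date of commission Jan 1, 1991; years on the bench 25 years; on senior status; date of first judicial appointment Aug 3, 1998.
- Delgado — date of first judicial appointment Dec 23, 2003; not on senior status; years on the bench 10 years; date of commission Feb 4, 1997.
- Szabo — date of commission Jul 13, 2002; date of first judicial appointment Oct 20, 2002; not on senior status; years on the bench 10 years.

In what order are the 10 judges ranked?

Okafor, Abara, Mbeki, Tanaka, Espinoza, Delgado, Lindqvist, Nakamura, Szabo, Osei

By the first rule: Okafor, Abara, Mbeki, Tanaka and Espinoza (each on senior status); then Delgado, Lindqvist, Nakamura, Szabo and Osei (each not on senior status).
Among Okafor, Abara, Mbeki, Tanaka and Espinoza, by years on the bench (higher first): Okafor (25 years) before Abara (24 years) before Mbeki, Tanaka and Espinoza (22 years).
Among Mbeki, Tanaka and Espinoza, by date of commission (earlier first): Mbeki (Dec 28, 2002) before Tanaka (Feb 11, 2004) before Espinoza (Aug 23, 2004).
Delgado, Lindqvist, Nakamura, Szabo and Osei all have years on the bench 10 years, so the next rule applies.
Among Delgado, Lindqvist, Nakamura, Szabo and Osei, by date of commission (earlier first): Delgado (Feb 4, 1997) before Lindqvist (Nov 12, 1998) before Nakamura (Apr 15, 2002) before Szabo (Jul 13, 2002) before Osei (Jan 17, 2007).
Full order: Okafor, Abara, Mbeki, Tanaka, Espinoza, Delgado, Lindqvist, Nakamura, Szabo, Osei.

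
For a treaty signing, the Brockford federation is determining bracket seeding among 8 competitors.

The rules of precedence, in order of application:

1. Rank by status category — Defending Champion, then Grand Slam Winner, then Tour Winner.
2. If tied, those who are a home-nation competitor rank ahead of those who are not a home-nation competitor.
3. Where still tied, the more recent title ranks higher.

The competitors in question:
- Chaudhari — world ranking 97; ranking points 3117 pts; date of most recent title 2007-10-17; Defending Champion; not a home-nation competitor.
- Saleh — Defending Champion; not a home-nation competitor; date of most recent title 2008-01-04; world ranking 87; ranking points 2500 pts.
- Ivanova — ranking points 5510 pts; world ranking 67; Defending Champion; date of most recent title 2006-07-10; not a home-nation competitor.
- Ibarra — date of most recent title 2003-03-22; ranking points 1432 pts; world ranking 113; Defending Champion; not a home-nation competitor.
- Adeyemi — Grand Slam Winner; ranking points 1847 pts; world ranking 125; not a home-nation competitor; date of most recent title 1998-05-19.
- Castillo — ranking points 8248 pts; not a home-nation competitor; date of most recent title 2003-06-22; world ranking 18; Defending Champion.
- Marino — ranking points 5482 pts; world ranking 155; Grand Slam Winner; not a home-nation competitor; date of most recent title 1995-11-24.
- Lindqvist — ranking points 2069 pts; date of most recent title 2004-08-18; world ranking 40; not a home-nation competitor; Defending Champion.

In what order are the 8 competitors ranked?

Saleh, Chaudhari, Ivanova, Lindqvist, Castillo, Ibarra, Adeyemi, Marino

By status category: Saleh, Chaudhari, Ivanova, Lindqvist, Castillo and Ibarra (Defending Champion); then Adeyemi and Marino (Grand Slam Winner).
Saleh, Chaudhari, Ivanova, Lindqvist, Castillo and Ibarra are each not a home-nation competitor, so the next rule applies.
Among Saleh, Chaudhari, Ivanova, Lindqvist, Castillo and Ibarra, by date of most recent title (later first): Saleh (2008-01-04) before Chaudhari (2007-10-17) before Ivanova (2006-07-10) before Lindqvist (2004-08-18) before Castillo (2003-06-22) before Ibarra (2003-03-22).
Adeyemi and Marino are each not a home-nation competitor, so the next rule applies.
Among Adeyemi and Marino, by date of most recent title (later first): Adeyemi (1998-05-19) before Marino (1995-11-24).
Full order: Saleh, Chaudhari, Ivanova, Lindqvist, Castillo, Ibarra, Adeyemi, Marino.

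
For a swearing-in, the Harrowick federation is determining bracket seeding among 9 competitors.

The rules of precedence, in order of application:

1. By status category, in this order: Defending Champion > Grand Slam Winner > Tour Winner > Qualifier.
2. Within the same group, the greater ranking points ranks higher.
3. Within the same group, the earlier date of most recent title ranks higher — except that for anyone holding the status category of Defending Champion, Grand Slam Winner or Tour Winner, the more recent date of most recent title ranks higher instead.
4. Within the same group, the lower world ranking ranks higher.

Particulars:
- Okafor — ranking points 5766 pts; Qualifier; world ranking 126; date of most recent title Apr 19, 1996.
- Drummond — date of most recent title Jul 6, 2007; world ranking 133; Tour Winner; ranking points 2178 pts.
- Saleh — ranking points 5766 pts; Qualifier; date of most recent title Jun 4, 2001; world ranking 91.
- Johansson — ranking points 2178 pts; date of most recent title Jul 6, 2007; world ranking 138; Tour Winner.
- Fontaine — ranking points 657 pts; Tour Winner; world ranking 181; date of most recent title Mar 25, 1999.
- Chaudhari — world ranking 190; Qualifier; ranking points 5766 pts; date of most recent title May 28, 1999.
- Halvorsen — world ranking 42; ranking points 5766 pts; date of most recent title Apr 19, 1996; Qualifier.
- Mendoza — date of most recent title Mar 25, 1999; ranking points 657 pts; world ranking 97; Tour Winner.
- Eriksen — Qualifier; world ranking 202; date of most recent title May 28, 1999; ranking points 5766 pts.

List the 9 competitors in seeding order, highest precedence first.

By status category: Drummond, Johansson, Mendoza and Fontaine (Tour Winner); then Halvorsen, Okafor, Chaudhari, Eriksen and Saleh (Qualifier).
Among Drummond, Johansson, Mendoza and Fontaine, by ranking points (higher first): Drummond and Johansson (2178 pts) before Mendoza and Fontaine (657 pts).
Drummond and Johansson both have date of most recent title Jul 6, 2007, so the next rule applies.
Among Drummond and Johansson, by world ranking (lower first): Drummond (133) before Johansson (138).
Mendoza and Fontaine both have date of most recent title Mar 25, 1999, so the next rule applies.
Among Mendoza and Fontaine, by world ranking (lower first): Mendoza (97) before Fontaine (181).
Halvorsen, Okafor, Chaudhari, Eriksen and Saleh all have ranking points 5766 pts, so the next rule applies.
Among Halvorsen, Okafor, Chaudhari, Eriksen and Saleh, by date of most recent title (earlier first): Halvorsen and Okafor (Apr 19, 1996) before Chaudhari and Eriksen (May 28, 1999) before Saleh (Jun 4, 2001).
Among Halvorsen and Okafor, by world ranking (lower first): Halvorsen (42) before Okafor (126).
Among Chaudhari and Eriksen, by world ranking (lower first): Chaudhari (190) before Eriksen (202).
Full order: Drummond, Johansson, Mendoza, Fontaine, Halvorsen, Okafor, Chaudhari, Eriksen, Saleh.

Drummond, Johansson, Mendoza, Fontaine, Halvorsen, Okafor, Chaudhari, Eriksen, Saleh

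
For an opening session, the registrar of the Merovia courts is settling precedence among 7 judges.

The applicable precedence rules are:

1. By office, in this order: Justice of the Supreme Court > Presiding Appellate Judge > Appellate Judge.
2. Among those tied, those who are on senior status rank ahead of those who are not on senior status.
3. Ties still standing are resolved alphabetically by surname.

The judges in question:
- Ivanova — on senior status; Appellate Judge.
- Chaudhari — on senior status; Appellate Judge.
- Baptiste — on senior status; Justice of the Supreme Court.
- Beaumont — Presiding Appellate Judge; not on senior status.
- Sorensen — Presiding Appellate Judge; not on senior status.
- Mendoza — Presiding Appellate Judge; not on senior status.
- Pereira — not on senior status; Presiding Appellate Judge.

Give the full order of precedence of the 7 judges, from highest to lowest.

By office: Baptiste (Justice of the Supreme Court); then Beaumont, Mendoza, Pereira and Sorensen (Presiding Appellate Judge); then Chaudhari and Ivanova (Appellate Judge).
Beaumont, Mendoza, Pereira and Sorensen are each not on senior status, so the next rule applies.
Among Beaumont, Mendoza, Pereira and Sorensen, alphabetically by surname: Beaumont before Mendoza before Pereira before Sorensen.
Chaudhari and Ivanova are each on senior status, so the next rule applies.
Among Chaudhari and Ivanova, alphabetically by surname: Chaudhari before Ivanova.
Full order: Baptiste, Beaumont, Mendoza, Pereira, Sorensen, Chaudhari, Ivanova.

Baptiste, Beaumont, Mendoza, Pereira, Sorensen, Chaudhari, Ivanova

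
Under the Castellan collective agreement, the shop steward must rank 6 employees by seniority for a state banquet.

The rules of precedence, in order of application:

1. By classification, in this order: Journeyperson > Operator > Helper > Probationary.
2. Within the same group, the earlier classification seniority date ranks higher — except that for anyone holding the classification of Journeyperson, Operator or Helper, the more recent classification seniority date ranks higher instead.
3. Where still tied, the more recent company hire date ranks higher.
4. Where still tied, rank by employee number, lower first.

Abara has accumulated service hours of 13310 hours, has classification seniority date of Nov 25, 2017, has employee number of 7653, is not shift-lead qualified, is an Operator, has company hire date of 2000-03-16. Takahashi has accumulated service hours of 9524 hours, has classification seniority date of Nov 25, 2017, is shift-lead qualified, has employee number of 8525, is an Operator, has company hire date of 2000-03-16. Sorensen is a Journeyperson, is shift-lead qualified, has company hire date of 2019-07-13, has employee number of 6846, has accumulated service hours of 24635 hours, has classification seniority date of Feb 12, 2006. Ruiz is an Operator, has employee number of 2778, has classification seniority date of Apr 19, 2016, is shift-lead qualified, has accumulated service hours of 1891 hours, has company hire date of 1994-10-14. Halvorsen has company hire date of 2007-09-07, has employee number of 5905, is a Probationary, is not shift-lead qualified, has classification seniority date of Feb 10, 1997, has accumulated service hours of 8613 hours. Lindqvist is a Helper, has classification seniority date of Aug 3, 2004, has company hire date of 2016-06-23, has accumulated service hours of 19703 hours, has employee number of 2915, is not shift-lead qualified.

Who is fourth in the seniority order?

By classification: Sorensen (Journeyperson); then Abara, Takahashi and Ruiz (Operator); then Lindqvist (Helper); then Halvorsen (Probationary).
Among Abara, Takahashi and Ruiz, by classification seniority date (later first) (reversed rule for this group): Abara and Takahashi (Nov 25, 2017) before Ruiz (Apr 19, 2016).
Abara and Takahashi both have company hire date 2000-03-16, so the next rule applies.
Among Abara and Takahashi, by employee number (lower first): Abara (7653) before Takahashi (8525).
Order: Sorensen, Abara, Takahashi, Ruiz, Lindqvist, Halvorsen.

Ruiz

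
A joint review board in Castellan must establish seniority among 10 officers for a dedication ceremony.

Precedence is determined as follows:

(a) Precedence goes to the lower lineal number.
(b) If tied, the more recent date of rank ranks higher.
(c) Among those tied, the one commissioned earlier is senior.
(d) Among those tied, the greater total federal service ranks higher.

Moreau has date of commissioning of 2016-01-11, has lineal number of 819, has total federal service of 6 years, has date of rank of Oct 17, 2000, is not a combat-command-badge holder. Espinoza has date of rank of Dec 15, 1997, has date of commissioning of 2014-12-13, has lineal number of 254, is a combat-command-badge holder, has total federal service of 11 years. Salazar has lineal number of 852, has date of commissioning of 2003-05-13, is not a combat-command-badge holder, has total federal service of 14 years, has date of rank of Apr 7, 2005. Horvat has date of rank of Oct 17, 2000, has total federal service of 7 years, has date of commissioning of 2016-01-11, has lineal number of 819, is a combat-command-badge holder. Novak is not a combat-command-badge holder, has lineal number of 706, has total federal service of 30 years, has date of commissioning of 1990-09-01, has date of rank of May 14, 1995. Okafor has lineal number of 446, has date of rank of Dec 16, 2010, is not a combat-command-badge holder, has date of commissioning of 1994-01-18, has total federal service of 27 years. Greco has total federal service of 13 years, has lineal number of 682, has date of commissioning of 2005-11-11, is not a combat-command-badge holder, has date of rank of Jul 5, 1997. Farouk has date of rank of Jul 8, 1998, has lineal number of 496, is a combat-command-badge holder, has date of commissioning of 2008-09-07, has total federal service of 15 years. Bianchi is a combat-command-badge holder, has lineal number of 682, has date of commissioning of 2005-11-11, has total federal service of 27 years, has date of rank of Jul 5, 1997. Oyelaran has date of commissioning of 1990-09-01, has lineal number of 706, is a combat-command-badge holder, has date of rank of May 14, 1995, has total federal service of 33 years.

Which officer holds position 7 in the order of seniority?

Novak

By lineal number (lower first): Espinoza (254); then Okafor (446); then Farouk (496); then Bianchi and Greco (both 682); then Oyelaran and Novak (both 706); then Horvat and Moreau (both 819); then Salazar (852).
Bianchi and Greco both have date of rank Jul 5, 1997, so the next rule applies.
Bianchi and Greco both have date of commissioning 2005-11-11, so the next rule applies.
Among Bianchi and Greco, by total federal service (higher first): Bianchi (27 years) before Greco (13 years).
Oyelaran and Novak both have date of rank May 14, 1995, so the next rule applies.
Oyelaran and Novak both have date of commissioning 1990-09-01, so the next rule applies.
Among Oyelaran and Novak, by total federal service (higher first): Oyelaran (33 years) before Novak (30 years).
Horvat and Moreau both have date of rank Oct 17, 2000, so the next rule applies.
Horvat and Moreau both have date of commissioning 2016-01-11, so the next rule applies.
Among Horvat and Moreau, by total federal service (higher first): Horvat (7 years) before Moreau (6 years).
Order: Espinoza, Okafor, Farouk, Bianchi, Greco, Oyelaran, Novak, Horvat, Moreau, Salazar.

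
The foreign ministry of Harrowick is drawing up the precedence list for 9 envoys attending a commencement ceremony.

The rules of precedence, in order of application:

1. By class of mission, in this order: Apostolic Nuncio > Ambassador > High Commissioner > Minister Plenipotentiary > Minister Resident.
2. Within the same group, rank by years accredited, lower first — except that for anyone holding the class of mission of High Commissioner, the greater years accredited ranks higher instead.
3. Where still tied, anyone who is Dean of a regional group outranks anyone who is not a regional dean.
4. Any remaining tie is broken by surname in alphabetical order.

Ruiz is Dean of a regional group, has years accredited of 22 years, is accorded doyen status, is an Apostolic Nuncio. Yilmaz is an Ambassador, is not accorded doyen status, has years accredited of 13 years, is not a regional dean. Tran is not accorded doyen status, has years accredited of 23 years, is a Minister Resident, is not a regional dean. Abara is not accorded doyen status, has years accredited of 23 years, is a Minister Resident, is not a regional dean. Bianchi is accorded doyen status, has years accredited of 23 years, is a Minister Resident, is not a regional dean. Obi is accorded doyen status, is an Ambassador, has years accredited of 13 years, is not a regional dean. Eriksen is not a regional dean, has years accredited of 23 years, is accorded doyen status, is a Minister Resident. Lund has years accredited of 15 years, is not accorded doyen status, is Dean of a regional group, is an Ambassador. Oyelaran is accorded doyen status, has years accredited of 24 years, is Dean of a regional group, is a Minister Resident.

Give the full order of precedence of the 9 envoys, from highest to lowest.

By class of mission: Ruiz (Apostolic Nuncio); then Obi, Yilmaz and Lund (Ambassador); then Abara, Bianchi, Eriksen, Tran and Oyelaran (Minister Resident).
Among Obi, Yilmaz and Lund, by years accredited (lower first): Obi and Yilmaz (13 years) before Lund (15 years).
Obi and Yilmaz are each not a regional dean, so the next rule applies.
Among Obi and Yilmaz, alphabetically by surname: Obi before Yilmaz.
Among Abara, Bianchi, Eriksen, Tran and Oyelaran, by years accredited (lower first): Abara, Bianchi, Eriksen and Tran (23 years) before Oyelaran (24 years).
Abara, Bianchi, Eriksen and Tran are each not a regional dean, so the next rule applies.
Among Abara, Bianchi, Eriksen and Tran, alphabetically by surname: Abara before Bianchi before Eriksen before Tran.
Full order: Ruiz, Obi, Yilmaz, Lund, Abara, Bianchi, Eriksen, Tran, Oyelaran.

Ruiz, Obi, Yilmaz, Lund, Abara, Bianchi, Eriksen, Tran, Oyelaran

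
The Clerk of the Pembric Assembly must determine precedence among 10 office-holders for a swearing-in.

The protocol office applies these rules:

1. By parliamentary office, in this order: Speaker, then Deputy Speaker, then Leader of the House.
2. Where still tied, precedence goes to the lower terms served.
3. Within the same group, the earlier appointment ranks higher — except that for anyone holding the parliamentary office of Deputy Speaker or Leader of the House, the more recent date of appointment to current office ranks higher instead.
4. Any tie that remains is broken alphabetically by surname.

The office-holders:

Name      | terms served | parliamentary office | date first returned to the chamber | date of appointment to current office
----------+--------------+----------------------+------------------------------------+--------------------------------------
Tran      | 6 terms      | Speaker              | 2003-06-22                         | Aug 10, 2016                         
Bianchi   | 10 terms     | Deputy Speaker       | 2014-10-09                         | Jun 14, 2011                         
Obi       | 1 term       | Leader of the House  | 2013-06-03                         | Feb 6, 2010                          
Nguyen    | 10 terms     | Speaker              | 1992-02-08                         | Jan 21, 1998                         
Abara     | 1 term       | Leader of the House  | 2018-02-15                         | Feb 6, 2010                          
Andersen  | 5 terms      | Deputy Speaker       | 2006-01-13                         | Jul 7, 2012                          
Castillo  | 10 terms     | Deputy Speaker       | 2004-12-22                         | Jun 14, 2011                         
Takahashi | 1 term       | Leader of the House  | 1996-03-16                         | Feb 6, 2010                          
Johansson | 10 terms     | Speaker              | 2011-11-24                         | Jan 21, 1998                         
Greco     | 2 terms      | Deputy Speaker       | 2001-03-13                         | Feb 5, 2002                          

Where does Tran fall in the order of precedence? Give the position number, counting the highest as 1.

By parliamentary office: Tran, Johansson and Nguyen (Speaker); then Greco, Andersen, Bianchi and Castillo (Deputy Speaker); then Abara, Obi and Takahashi (Leader of the House).
Among Tran, Johansson and Nguyen, by terms served (lower first): Tran (6 terms) before Johansson and Nguyen (10 terms).
Johansson and Nguyen both have date of appointment to current office Jan 21, 1998, so the next rule applies.
Among Johansson and Nguyen, alphabetically by surname: Johansson before Nguyen.
Among Greco, Andersen, Bianchi and Castillo, by terms served (lower first): Greco (2 terms) before Andersen (5 terms) before Bianchi and Castillo (10 terms).
Bianchi and Castillo both have date of appointment to current office Jun 14, 2011, so the next rule applies.
Among Bianchi and Castillo, alphabetically by surname: Bianchi before Castillo.
Abara, Obi and Takahashi all have terms served 1 term, so the next rule applies.
Abara, Obi and Takahashi all have date of appointment to current office Feb 6, 2010, so the next rule applies.
Among Abara, Obi and Takahashi, alphabetically by surname: Abara before Obi before Takahashi.
Order: Tran, Johansson, Nguyen, Greco, Andersen, Bianchi, Castillo, Abara, Obi, Takahashi. So position 1.

1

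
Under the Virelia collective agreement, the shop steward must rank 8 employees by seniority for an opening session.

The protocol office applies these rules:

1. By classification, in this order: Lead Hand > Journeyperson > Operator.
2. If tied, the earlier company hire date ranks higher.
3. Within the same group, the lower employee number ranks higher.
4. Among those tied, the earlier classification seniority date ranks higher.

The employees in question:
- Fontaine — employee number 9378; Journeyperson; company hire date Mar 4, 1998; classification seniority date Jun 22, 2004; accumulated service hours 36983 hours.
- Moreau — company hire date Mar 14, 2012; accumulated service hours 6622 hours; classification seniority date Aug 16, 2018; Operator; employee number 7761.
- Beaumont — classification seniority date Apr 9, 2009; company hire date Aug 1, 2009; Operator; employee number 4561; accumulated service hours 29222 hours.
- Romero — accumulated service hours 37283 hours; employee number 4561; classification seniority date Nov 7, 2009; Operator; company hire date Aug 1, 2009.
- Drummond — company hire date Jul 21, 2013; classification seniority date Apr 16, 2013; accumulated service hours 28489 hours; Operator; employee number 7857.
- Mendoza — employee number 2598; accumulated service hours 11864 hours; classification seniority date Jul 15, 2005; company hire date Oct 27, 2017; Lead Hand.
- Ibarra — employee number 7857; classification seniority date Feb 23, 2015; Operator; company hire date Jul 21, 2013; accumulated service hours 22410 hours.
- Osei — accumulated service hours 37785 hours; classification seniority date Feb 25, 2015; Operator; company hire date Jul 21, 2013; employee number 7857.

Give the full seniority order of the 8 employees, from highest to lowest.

By classification: Mendoza (Lead Hand); then Fontaine (Journeyperson); then Beaumont, Romero, Moreau, Drummond, Ibarra and Osei (Operator).
Among Beaumont, Romero, Moreau, Drummond, Ibarra and Osei, by company hire date (earlier first): Beaumont and Romero (Aug 1, 2009) before Moreau (Mar 14, 2012) before Drummond, Ibarra and Osei (Jul 21, 2013).
Beaumont and Romero both have employee number 4561, so the next rule applies.
Among Beaumont and Romero, by classification seniority date (earlier first): Beaumont (Apr 9, 2009) before Romero (Nov 7, 2009).
Drummond, Ibarra and Osei all have employee number 7857, so the next rule applies.
Among Drummond, Ibarra and Osei, by classification seniority date (earlier first): Drummond (Apr 16, 2013) before Ibarra (Feb 23, 2015) before Osei (Feb 25, 2015).
Full order: Mendoza, Fontaine, Beaumont, Romero, Moreau, Drummond, Ibarra, Osei.

Mendoza, Fontaine, Beaumont, Romero, Moreau, Drummond, Ibarra, Osei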